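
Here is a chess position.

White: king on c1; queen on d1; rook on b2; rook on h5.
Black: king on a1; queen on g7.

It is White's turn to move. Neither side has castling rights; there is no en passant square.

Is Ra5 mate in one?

After Ra5: black king on a1; in check: yes, from the white rook on a5.
King squares — b1: attacked by Kc1; a2: attacked by Rb2; b2: attacked by Kc1.
Black has no legal moves → checkmate.

yes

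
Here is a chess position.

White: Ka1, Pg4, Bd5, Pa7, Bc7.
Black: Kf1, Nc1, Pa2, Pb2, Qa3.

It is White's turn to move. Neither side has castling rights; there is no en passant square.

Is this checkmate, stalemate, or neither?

White to move; white king on a1.
In check: yes, from the black pawn on b2.
King squares — b1: attacked by Pa2; a2: attacked by Nc1; b2: attacked by Qa3.
Legal moves for White: none.
In check with no legal moves → checkmate.

checkmate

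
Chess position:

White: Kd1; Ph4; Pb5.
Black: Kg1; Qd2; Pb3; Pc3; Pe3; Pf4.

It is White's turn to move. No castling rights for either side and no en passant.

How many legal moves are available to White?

White to move; king on d1.
In check: yes, from the black queen on d2.
Legal moves: none.
Count: 0.

0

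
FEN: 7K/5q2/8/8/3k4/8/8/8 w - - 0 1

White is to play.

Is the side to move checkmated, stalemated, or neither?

White to move; white king on h8.
In check: no.
King squares — g7: attacked by Qf7; h7: attacked by Qf7; g8: attacked by Qf7.
Legal moves for White: none.
Not in check and no legal moves → stalemate.

stalemate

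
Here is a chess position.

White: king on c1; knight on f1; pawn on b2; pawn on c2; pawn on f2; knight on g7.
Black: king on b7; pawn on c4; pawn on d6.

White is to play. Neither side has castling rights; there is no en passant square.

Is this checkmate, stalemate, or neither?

neither

White to move; white king on c1.
In check: no.
Legal moves for White: Ne8, Ne6, Nh5, Nf5, Ng3, Ne3, Nh2, Nd2, Kd2, Kd1, Kb1, f3, c3, b3, f4, b4.
White has 16 legal moves and is not in check → neither.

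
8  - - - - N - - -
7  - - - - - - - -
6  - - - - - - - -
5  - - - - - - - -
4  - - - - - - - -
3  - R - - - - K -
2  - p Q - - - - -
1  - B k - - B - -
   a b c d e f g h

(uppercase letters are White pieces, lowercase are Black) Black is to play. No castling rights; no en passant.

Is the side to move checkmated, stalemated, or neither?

Black to move; black king on c1.
In check: yes, from the white queen on c2.
King squares — b1: attacked by Qc2; d1: attacked by Qc2; b2: own pawn; c2: attacked by Bb1; d2: attacked by Qc2.
Legal moves for Black: none.
In check with no legal moves → checkmate.

checkmate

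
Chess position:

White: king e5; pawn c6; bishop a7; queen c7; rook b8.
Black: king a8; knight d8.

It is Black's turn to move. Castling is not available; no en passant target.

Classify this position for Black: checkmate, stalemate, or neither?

checkmate

Black to move; black king on a8.
In check: yes, from the white rook on b8.
King squares — a7: attacked by Qc7; b7: attacked by Pc6; b8: attacked by Ba7.
Legal moves for Black: none.
In check with no legal moves → checkmate.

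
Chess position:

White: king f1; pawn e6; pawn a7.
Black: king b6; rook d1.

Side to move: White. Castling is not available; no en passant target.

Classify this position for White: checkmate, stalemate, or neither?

neither

White to move; white king on f1.
In check: yes, from the black rook on d1.
King squares — e1: attacked by Rd1; g1: attacked by Rd1; e2: available; f2: available; g2: available.
Legal moves for White: Kg2, Kf2, Ke2.
White is in check but has 3 legal moves → neither.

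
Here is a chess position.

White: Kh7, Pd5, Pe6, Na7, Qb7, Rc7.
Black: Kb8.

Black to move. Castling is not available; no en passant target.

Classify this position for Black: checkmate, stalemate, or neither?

checkmate

Black to move; black king on b8.
In check: yes, from the white queen on b7.
King squares — a7: attacked by Qb7; b7: attacked by Rc7; c7: attacked by Qb7; a8: attacked by Qb7; c8: attacked by Na7.
Legal moves for Black: none.
In check with no legal moves → checkmate.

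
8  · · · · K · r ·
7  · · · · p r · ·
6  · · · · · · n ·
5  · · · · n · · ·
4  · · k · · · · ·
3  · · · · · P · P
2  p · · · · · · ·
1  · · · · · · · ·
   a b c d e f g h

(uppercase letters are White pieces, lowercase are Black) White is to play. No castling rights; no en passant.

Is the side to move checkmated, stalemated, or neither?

checkmate

White to move; white king on e8.
In check: yes, from the black rook on g8.
King squares — d7: attacked by Ne5; e7: attacked by Ng6; f7: attacked by Ne5; d8: attacked by Rg8; f8: attacked by Ng6.
Legal moves for White: none.
In check with no legal moves → checkmate.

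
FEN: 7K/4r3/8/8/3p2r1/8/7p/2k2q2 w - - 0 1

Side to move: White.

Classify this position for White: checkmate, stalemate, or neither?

stalemate

White to move; white king on h8.
In check: no.
King squares — g7: attacked by Rg4; h7: attacked by Re7; g8: attacked by Rg4.
Legal moves for White: none.
Not in check and no legal moves → stalemate.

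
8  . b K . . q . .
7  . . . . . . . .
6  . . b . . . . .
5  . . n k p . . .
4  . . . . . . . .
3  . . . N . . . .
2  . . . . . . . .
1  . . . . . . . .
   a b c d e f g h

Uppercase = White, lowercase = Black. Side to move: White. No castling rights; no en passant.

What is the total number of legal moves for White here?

White to move; king on c8.
In check: yes, from the black queen on f8.
Legal moves: none.
Count: 0.

0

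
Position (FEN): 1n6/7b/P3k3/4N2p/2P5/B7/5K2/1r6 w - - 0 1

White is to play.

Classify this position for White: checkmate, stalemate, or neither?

neither

White to move; white king on f2.
In check: no.
Legal moves for White include: Nf7, Nd7, Ng6, Nc6, Ng4, Nf3, Nd3, Bf8, Be7, Bd6, Bc5, Bb4, Bb2, Bc1, Kg3, Kf3, Ke3, Kg2, ... (list truncated; more exist).
White has legal moves and is not in check → neither.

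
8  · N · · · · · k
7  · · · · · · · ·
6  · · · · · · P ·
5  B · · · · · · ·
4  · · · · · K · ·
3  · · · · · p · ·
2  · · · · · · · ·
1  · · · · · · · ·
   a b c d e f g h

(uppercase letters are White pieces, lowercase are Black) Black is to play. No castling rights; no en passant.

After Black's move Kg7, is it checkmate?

After Kg7: white king on f4; in check: no.
White is not in check, so this cannot be checkmate.

no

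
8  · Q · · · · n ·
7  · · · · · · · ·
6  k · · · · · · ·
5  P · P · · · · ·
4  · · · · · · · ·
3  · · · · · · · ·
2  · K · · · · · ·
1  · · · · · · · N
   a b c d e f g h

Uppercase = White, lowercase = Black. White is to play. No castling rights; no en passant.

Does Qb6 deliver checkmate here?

After Qb6: black king on a6; in check: yes, from the white queen on b6.
King squares — a5: attacked by Qb6; b5: attacked by Qb6; b6: attacked by Pa5; a7: attacked by Qb6; b7: attacked by Qb6.
Black has no legal moves → checkmate.

yes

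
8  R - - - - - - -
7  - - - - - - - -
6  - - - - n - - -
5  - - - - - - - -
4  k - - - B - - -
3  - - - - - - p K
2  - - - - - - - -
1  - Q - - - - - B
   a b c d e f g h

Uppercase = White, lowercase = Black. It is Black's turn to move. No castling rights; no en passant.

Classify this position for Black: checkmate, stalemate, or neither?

checkmate

Black to move; black king on a4.
In check: yes, from the white rook on a8.
King squares — a3: attacked by Ra8; b3: attacked by Qb1; b4: attacked by Qb1; a5: attacked by Ra8; b5: attacked by Qb1.
Legal moves for Black: none.
In check with no legal moves → checkmate.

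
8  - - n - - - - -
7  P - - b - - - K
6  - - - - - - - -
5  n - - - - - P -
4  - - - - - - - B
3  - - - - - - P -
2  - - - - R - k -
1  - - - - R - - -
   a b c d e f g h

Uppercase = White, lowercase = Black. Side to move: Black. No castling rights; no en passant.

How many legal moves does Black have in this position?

Black to move; king on g2.
In check: yes, from the white rook on e2.
Legal moves: Kh3, Kf3.
Count: 2.

2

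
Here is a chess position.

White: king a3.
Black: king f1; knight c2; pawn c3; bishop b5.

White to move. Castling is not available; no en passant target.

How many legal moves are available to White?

2

White to move; king on a3.
In check: yes, from the black knight on c2.
Legal moves: Kb3, Ka2.
Count: 2.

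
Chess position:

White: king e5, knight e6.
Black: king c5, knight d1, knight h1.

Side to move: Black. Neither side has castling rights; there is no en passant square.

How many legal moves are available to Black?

5

Black to move; king on c5.
In check: yes, from the white knight on e6.
Legal moves: Kc6, Kb6, Kb5, Kc4, Kb4.
Count: 5.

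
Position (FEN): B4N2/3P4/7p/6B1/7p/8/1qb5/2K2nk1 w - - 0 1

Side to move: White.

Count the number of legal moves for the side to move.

1

White to move; king on c1.
In check: yes, from the black queen on b2.
Legal moves: Kxb2.
Count: 1.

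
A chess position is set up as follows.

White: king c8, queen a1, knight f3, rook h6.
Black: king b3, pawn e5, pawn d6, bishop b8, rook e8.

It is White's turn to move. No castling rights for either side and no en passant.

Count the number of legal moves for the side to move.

2

White to move; king on c8.
In check: yes, from the black rook on e8.
Legal moves: Kd7, Kb7.
Count: 2.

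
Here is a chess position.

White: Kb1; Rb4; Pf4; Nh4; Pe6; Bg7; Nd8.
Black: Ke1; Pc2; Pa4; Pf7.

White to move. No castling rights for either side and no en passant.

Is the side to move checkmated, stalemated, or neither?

White to move; white king on b1.
In check: yes, from the black pawn on c2.
King squares — a1: available; c1: available; a2: available; b2: available; c2: available.
Legal moves for White: Kxc2, Kb2, Ka2, Kc1, Ka1.
White is in check but has 5 legal moves → neither.

neither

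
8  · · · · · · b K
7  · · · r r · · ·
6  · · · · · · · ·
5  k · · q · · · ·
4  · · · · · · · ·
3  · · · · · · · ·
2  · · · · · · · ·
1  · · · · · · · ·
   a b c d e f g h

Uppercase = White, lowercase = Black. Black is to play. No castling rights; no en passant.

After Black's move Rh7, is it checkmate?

After Rh7: white king on h8; in check: yes, from the black rook on h7.
King squares — g7: attacked by Rd7; h7: attacked by Rd7; g8: attacked by Qd5.
White has no legal moves → checkmate.

yes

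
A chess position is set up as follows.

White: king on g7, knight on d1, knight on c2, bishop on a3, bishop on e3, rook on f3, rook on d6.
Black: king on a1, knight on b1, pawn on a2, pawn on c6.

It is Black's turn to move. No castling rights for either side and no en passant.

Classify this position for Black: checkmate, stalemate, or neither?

checkmate

Black to move; black king on a1.
In check: yes, from the white knight on c2.
King squares — b1: own knight; a2: own pawn; b2: attacked by Nd1.
Legal moves for Black: none.
In check with no legal moves → checkmate.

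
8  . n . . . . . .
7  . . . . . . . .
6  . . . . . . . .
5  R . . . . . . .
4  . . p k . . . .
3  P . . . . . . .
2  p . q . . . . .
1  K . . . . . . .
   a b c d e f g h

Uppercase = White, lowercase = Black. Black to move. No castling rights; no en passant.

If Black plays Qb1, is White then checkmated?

After Qb1: white king on a1; in check: yes, from the black queen on b1.
King squares — b1: attacked by Pa2; a2: attacked by Qb1; b2: attacked by Qb1.
White has no legal moves → checkmate.

yes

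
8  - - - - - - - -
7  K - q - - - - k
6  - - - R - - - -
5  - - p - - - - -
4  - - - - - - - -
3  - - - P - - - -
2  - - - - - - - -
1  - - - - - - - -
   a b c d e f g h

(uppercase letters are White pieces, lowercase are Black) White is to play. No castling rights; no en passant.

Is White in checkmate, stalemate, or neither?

neither

White to move; white king on a7.
In check: yes, from the black queen on c7.
King squares — a6: available; b6: attacked by Qc7; b7: attacked by Qc7; a8: available; b8: attacked by Qc7.
Legal moves for White: Ka8, Ka6.
White is in check but has 2 legal moves → neither.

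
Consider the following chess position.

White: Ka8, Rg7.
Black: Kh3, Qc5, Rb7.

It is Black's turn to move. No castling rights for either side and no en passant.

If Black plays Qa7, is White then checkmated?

After Qa7: white king on a8; in check: yes, from the black queen on a7.
King squares — a7: attacked by Rb7; b7: attacked by Qa7; b8: attacked by Qa7.
White has no legal moves → checkmate.

yes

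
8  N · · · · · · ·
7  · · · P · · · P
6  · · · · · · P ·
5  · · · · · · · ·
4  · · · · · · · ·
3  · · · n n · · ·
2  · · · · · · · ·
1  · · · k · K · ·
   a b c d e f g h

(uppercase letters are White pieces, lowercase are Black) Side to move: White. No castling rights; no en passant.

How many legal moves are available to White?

1

White to move; king on f1.
In check: yes, from the black knight on e3.
Legal moves: Kg1.
Count: 1.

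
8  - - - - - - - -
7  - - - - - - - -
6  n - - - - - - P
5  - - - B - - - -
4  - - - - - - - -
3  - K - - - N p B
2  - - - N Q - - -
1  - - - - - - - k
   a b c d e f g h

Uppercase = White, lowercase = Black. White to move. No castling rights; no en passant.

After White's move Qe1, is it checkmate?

yes

After Qe1: black king on h1; in check: yes, from the white queen on e1.
King squares — g1: attacked by Qe1; g2: attacked by Bh3; h2: attacked by Nf3.
Black has no legal moves → checkmate.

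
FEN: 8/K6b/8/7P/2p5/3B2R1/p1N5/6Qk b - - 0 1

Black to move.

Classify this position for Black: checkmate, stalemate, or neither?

checkmate

Black to move; black king on h1.
In check: yes, from the white queen on g1.
King squares — g1: attacked by Rg3; g2: attacked by Qg1; h2: attacked by Qg1.
Legal moves for Black: none.
In check with no legal moves → checkmate.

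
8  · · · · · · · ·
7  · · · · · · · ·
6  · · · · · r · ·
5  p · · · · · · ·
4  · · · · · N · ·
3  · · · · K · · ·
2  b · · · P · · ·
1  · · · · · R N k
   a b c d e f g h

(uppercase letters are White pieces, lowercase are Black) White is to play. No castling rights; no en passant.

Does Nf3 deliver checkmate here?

After Nf3: black king on h1; in check: yes, from the white rook on f1.
King squares — g1: attacked by Rf1; g2: attacked by Nf4; h2: attacked by Nf3.
Black has no legal moves → checkmate.

yes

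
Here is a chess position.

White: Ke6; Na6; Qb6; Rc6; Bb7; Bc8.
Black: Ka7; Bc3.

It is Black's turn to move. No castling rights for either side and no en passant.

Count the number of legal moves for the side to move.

Black to move; king on a7.
In check: yes, from the white queen on b6.
Legal moves: none.
Count: 0.

0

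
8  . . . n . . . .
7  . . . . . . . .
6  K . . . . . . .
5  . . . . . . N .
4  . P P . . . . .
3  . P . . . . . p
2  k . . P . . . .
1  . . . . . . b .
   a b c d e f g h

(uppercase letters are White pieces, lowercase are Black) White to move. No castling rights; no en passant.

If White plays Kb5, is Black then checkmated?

no

After Kb5: black king on a2; in check: no.
Black is not in check, so this cannot be checkmate.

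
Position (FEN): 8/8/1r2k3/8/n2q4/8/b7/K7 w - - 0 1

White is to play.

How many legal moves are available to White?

White to move; king on a1.
In check: yes, from the black queen on d4.
Legal moves: Kxa2.
Count: 1.

1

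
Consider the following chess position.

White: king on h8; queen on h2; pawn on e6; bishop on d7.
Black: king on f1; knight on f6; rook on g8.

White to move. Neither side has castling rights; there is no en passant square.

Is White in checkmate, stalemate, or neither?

White to move; white king on h8.
In check: yes, from the black rook on g8.
King squares — g7: attacked by Rg8; h7: attacked by Nf6; g8: attacked by Nf6.
Legal moves for White: none.
In check with no legal moves → checkmate.

checkmate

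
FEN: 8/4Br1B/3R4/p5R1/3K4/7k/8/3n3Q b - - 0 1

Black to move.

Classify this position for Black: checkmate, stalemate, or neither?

Black to move; black king on h3.
In check: yes, from the white queen on h1.
King squares — g2: attacked by Qh1; h2: attacked by Qh1; g3: attacked by Rg5; g4: attacked by Rg5; h4: attacked by Qh1.
Legal moves for Black: none.
In check with no legal moves → checkmate.

checkmate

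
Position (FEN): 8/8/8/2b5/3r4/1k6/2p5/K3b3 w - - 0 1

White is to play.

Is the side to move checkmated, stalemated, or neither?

White to move; white king on a1.
In check: no.
King squares — b1: attacked by Pc2; a2: attacked by Kb3; b2: attacked by Kb3.
Legal moves for White: none.
Not in check and no legal moves → stalemate.

stalemate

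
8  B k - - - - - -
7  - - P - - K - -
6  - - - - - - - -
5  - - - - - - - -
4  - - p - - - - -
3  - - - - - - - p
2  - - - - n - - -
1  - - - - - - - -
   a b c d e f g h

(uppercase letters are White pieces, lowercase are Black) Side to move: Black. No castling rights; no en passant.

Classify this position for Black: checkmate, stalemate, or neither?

neither

Black to move; black king on b8.
In check: yes, from the white pawn on c7.
King squares — a7: available; b7: attacked by Ba8; c7: available; a8: available; c8: available.
Legal moves for Black: Kc8, Kxa8, Kxc7, Ka7.
Black is in check but has 4 legal moves → neither.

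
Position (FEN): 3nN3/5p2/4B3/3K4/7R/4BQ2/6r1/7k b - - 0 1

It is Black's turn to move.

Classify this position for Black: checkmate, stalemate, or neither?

Black to move; black king on h1.
In check: yes, from the white rook on h4.
King squares — g1: attacked by Be3; g2: own rook; h2: attacked by Rh4.
Legal moves for Black: none.
In check with no legal moves → checkmate.

checkmate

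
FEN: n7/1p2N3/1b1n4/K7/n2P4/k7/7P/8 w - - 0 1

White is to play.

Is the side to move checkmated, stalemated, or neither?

White to move; white king on a5.
In check: yes, from the black bishop on b6.
King squares — a4: attacked by Ka3; b4: attacked by Ka3; b5: attacked by Nd6; a6: attacked by Pb7; b6: attacked by Na4.
Legal moves for White: none.
In check with no legal moves → checkmate.

checkmate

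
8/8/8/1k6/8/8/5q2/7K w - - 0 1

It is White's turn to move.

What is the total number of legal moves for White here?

0

White to move; king on h1.
In check: no.
Legal moves: none.
Count: 0.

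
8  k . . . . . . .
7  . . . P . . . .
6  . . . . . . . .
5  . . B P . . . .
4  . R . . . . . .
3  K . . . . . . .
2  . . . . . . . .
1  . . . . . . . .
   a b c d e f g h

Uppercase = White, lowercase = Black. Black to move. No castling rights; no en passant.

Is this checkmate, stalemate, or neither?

stalemate

Black to move; black king on a8.
In check: no.
King squares — a7: attacked by Bc5; b7: attacked by Rb4; b8: attacked by Rb4.
Legal moves for Black: none.
Not in check and no legal moves → stalemate.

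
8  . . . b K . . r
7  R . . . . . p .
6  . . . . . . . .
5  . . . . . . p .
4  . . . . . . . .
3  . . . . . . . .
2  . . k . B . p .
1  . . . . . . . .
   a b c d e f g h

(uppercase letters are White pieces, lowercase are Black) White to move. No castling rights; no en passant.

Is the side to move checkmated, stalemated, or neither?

White to move; white king on e8.
In check: yes, from the black rook on h8.
King squares — d7: available; e7: attacked by Bd8; f7: available; d8: attacked by Rh8; f8: attacked by Rh8.
Legal moves for White: Kf7, Kd7.
White is in check but has 2 legal moves → neither.

neither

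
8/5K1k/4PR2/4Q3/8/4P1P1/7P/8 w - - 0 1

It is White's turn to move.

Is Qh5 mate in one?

After Qh5: black king on h7; in check: yes, from the white queen on h5.
King squares — g6: attacked by Qh5; h6: attacked by Qh5; g7: attacked by Kf7; g8: attacked by Kf7; h8: attacked by Qh5.
Black has no legal moves → checkmate.

yes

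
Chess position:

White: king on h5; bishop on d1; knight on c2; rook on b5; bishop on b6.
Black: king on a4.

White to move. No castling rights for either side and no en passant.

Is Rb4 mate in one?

After Rb4: black king on a4; in check: yes, from the white rook on b4.
King squares — a3: attacked by Nc2; b3: attacked by Rb4; b4: attacked by Nc2; a5: attacked by Bb6; b5: attacked by Rb4.
Black has no legal moves → checkmate.

yes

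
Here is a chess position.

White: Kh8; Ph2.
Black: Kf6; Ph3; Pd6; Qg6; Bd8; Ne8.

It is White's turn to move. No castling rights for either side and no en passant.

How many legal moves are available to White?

0

White to move; king on h8.
In check: no.
Legal moves: none.
Count: 0.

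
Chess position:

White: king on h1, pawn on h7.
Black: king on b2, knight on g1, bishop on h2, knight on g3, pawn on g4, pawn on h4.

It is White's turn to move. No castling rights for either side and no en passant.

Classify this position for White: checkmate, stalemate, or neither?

neither

White to move; white king on h1.
In check: yes, from the black knight on g3.
Legal moves for White: Kxh2, Kg2.
White is in check but has 2 legal moves → neither.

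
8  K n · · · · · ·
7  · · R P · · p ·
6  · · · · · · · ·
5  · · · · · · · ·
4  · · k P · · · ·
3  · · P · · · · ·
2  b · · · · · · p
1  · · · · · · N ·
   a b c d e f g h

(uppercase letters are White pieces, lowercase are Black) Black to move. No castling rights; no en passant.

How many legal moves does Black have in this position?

Black to move; king on c4.
In check: yes, from the white rook on c7.
Legal moves: Kd5, Kb5, Kd3, Kb3, Nc6.
Count: 5.

5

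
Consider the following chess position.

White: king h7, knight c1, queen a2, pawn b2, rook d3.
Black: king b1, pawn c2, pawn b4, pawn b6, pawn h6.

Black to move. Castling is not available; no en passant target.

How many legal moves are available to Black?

1

Black to move; king on b1.
In check: yes, from the white queen on a2.
Legal moves: Kxc1.
Count: 1.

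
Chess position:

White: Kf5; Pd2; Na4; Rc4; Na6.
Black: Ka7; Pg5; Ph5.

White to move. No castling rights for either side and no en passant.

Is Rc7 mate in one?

no

After Rc7: black king on a7; in check: yes, from the white rook on c7.
Black has 2 legal replies: Ka8, Kxa6.
In check but a legal move exists → not checkmate.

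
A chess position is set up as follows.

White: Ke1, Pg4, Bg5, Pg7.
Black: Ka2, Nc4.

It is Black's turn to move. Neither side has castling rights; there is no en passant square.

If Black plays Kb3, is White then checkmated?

no

After Kb3: white king on e1; in check: no.
White is not in check, so this cannot be checkmate.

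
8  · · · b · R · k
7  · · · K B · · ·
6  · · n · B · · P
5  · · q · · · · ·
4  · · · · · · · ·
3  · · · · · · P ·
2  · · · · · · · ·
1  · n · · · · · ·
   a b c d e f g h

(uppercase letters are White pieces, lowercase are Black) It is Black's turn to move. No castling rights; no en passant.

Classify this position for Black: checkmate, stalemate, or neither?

neither

Black to move; black king on h8.
In check: yes, from the white rook on f8.
Legal moves for Black: Kh7.
Black is in check but has 1 legal move → neither.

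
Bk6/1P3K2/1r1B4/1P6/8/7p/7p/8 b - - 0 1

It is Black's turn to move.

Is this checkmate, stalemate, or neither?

neither

Black to move; black king on b8.
In check: yes, from the white bishop on d6.
Legal moves for Black: Ka7, Rxd6.
Black is in check but has 2 legal moves → neither.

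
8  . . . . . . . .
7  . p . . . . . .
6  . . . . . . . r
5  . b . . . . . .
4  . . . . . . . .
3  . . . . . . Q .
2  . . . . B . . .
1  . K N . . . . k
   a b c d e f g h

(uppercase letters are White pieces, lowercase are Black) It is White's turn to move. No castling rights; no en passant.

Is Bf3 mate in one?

yes

After Bf3: black king on h1; in check: yes, from the white bishop on f3.
King squares — g1: attacked by Qg3; g2: attacked by Bf3; h2: attacked by Qg3.
Black has no legal moves → checkmate.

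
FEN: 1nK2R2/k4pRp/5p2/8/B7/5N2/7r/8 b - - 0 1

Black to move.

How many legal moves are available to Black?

21

Black to move; king on a7.
In check: no.
Legal moves: Nd7, Nc6, Na6, Ka8, Kb6, Ka6, Rh6, Rh5, Rh4, Rh3, Rg2, Rf2, Re2, Rd2, Rc2+, Rb2, Ra2, Rh1, h6, f5, h5.
Count: 21.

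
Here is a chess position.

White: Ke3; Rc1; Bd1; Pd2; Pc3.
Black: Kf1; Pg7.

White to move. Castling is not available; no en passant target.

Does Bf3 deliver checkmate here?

yes

After Bf3: black king on f1; in check: yes, from the white rook on c1.
King squares — e1: attacked by Rc1; g1: attacked by Rc1; e2: attacked by Ke3; f2: attacked by Ke3; g2: attacked by Bf3.
Black has no legal moves → checkmate.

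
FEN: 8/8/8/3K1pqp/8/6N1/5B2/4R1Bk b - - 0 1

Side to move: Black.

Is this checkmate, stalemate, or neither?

neither

Black to move; black king on h1.
In check: yes, from the white knight on g3.
Legal moves for Black: Kg2, Qxg3.
Black is in check but has 2 legal moves → neither.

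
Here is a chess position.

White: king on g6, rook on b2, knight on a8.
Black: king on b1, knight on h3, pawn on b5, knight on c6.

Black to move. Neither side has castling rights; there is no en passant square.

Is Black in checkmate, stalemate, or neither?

Black to move; black king on b1.
In check: yes, from the white rook on b2.
King squares — a1: available; c1: available; a2: attacked by Rb2; b2: available; c2: attacked by Rb2.
Legal moves for Black: Kxb2, Kc1, Ka1.
Black is in check but has 3 legal moves → neither.

neither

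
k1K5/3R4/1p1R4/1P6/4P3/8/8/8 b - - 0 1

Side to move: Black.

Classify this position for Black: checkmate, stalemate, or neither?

stalemate

Black to move; black king on a8.
In check: no.
King squares — a7: attacked by Rd7; b7: attacked by Rd7; b8: attacked by Kc8.
Legal moves for Black: none.
Not in check and no legal moves → stalemate.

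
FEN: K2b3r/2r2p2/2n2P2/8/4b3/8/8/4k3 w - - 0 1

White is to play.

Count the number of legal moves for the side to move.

0

White to move; king on a8.
In check: no.
Legal moves: none.
Count: 0.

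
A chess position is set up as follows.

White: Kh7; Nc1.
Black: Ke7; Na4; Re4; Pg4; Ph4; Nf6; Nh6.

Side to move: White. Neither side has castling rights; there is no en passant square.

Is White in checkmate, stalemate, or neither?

neither

White to move; white king on h7.
In check: yes, from the black knight on f6.
Legal moves for White: Kh8, Kg7, Kxh6, Kg6.
White is in check but has 4 legal moves → neither.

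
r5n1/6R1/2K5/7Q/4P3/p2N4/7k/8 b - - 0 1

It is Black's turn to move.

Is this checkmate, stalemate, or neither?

Black to move; black king on h2.
In check: yes, from the white queen on h5.
King squares — g1: attacked by Rg7; h1: attacked by Qh5; g2: attacked by Rg7; g3: attacked by Rg7; h3: attacked by Qh5.
Legal moves for Black: none.
In check with no legal moves → checkmate.

checkmate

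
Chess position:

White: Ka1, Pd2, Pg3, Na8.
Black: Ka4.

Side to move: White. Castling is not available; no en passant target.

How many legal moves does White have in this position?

8

White to move; king on a1.
In check: no.
Legal moves: Nc7, Nb6+, Kb2, Ka2, Kb1, g4, d3, d4.
Count: 8.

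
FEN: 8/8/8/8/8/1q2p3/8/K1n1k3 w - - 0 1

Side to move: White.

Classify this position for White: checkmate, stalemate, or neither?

White to move; white king on a1.
In check: no.
King squares — b1: attacked by Qb3; a2: attacked by Nc1; b2: attacked by Qb3.
Legal moves for White: none.
Not in check and no legal moves → stalemate.

stalemate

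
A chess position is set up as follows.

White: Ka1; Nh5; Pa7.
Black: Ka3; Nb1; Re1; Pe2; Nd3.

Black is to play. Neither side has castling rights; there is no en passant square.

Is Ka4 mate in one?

After Ka4: white king on a1; in check: no.
White is not in check, so this cannot be checkmate.

no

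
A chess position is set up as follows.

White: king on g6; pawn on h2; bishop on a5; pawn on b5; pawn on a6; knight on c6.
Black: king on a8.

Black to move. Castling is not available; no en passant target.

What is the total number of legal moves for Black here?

Black to move; king on a8.
In check: no.
Legal moves: none.
Count: 0.

0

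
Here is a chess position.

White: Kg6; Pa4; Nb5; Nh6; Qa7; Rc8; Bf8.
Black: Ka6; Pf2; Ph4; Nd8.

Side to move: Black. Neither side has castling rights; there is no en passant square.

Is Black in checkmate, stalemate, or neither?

checkmate

Black to move; black king on a6.
In check: yes, from the white queen on a7.
King squares — a5: attacked by Qa7; b5: attacked by Pa4; b6: attacked by Qa7; a7: attacked by Nb5; b7: attacked by Qa7.
Legal moves for Black: none.
In check with no legal moves → checkmate.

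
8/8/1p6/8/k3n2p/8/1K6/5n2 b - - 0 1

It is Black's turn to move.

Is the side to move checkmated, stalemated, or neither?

Black to move; black king on a4.
In check: no.
Legal moves for Black: Nf6, Nd6, Ng5, Nc5, Neg3, Nc3, Nf2, Ned2, Kb5, Ka5, Kb4, Nfg3, Ne3, Nh2, Nfd2, b5, h3.
Black has 17 legal moves and is not in check → neither.

neither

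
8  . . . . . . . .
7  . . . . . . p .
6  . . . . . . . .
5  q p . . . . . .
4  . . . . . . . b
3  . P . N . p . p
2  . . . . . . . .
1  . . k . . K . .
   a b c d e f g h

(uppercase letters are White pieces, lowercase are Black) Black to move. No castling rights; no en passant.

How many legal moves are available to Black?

Black to move; king on c1.
In check: yes, from the white knight on d3.
Legal moves: Kd2, Kc2, Kd1, Kb1.
Count: 4.

4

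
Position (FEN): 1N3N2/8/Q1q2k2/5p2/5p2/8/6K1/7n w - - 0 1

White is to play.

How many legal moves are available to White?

6

White to move; king on g2.
In check: yes, from the black queen on c6.
Legal moves: Kh3, Kh2, Kg1, Kf1, Nxc6, Qxc6+.
Count: 6.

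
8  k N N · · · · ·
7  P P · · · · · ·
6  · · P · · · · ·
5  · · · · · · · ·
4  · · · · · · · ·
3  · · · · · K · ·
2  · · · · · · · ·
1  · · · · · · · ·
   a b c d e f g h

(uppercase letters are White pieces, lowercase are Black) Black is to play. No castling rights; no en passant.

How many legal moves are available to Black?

Black to move; king on a8.
In check: yes, from the white pawn on b7.
Legal moves: none.
Count: 0.

0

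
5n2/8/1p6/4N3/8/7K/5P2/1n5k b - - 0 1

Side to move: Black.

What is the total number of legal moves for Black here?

9

Black to move; king on h1.
In check: no.
Legal moves: Nh7, Nd7, Ng6, Ne6, Kg1, Nc3, Na3, Nd2, b5.
Count: 9.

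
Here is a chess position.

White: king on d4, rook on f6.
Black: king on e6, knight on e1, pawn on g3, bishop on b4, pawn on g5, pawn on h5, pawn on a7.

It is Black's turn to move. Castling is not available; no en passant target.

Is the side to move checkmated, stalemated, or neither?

neither

Black to move; black king on e6.
In check: yes, from the white rook on f6.
King squares — d5: attacked by Kd4; e5: attacked by Kd4; f5: attacked by Rf6; d6: attacked by Rf6; f6: available; d7: available; e7: available; f7: attacked by Rf6.
Legal moves for Black: Ke7, Kd7, Kxf6.
Black is in check but has 3 legal moves → neither.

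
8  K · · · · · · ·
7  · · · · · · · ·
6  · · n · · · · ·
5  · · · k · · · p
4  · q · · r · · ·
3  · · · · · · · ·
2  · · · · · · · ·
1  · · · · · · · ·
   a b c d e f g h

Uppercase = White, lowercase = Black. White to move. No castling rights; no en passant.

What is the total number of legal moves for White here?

White to move; king on a8.
In check: no.
Legal moves: none.
Count: 0.

0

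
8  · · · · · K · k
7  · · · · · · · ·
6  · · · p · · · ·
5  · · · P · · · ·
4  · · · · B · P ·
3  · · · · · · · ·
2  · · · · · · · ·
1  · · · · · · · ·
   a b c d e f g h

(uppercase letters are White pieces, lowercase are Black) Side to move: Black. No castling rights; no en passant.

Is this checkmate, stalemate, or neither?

stalemate

Black to move; black king on h8.
In check: no.
King squares — g7: attacked by Kf8; h7: attacked by Be4; g8: attacked by Kf8.
Legal moves for Black: none.
Not in check and no legal moves → stalemate.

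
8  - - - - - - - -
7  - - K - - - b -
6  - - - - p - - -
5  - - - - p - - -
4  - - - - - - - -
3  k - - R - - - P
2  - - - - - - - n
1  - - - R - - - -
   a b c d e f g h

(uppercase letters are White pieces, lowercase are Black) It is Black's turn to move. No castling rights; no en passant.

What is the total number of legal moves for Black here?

Black to move; king on a3.
In check: yes, from the white rook on d3.
Legal moves: Kb4, Ka4, Kb2, Ka2.
Count: 4.

4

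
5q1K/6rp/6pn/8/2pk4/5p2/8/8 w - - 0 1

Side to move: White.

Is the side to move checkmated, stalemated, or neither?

White to move; white king on h8.
In check: yes, from the black queen on f8.
King squares — g7: attacked by Qf8; h7: attacked by Rg7; g8: attacked by Nh6.
Legal moves for White: none.
In check with no legal moves → checkmate.

checkmate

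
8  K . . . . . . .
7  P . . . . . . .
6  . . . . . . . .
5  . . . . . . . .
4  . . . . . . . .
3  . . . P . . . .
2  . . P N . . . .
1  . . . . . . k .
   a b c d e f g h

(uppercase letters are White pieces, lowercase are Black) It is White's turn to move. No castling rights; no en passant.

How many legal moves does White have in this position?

11

White to move; king on a8.
In check: no.
Legal moves: Kb8, Kb7, Ne4, Nc4, Nf3+, Nb3, Nf1, Nb1, d4, c3, c4.
Count: 11.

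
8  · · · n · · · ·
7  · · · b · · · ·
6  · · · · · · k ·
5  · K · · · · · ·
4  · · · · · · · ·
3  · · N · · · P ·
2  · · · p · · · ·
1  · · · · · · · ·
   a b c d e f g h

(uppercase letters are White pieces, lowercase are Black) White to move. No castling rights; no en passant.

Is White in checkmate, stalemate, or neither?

neither

White to move; white king on b5.
In check: yes, from the black bishop on d7.
King squares — a4: attacked by Bd7; b4: available; c4: available; a5: available; c5: available; a6: available; b6: available; c6: attacked by Bd7.
Legal moves for White: Kb6, Ka6, Kc5, Ka5, Kc4, Kb4.
White is in check but has 6 legal moves → neither.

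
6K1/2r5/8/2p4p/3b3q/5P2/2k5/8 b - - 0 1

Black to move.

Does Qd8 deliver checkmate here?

After Qd8: white king on g8; in check: yes, from the black queen on d8.
King squares — f7: attacked by Rc7; g7: attacked by Bd4; h7: attacked by Rc7; f8: attacked by Qd8; h8: attacked by Bd4.
White has no legal moves → checkmate.

yes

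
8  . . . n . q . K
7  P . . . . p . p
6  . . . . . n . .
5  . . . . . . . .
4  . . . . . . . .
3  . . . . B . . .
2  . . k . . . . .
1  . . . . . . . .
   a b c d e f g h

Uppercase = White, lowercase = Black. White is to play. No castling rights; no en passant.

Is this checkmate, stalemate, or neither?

White to move; white king on h8.
In check: yes, from the black queen on f8.
King squares — g7: attacked by Qf8; h7: attacked by Nf6; g8: attacked by Nf6.
Legal moves for White: none.
In check with no legal moves → checkmate.

checkmate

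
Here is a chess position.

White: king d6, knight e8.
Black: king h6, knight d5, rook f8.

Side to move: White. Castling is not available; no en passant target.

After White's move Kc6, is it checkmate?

no

After Kc6: black king on h6; in check: no.
Black is not in check, so this cannot be checkmate.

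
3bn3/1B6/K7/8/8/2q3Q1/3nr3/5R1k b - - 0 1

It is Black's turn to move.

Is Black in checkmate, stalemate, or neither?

Black to move; black king on h1.
In check: yes, from the white rook on f1 and the white bishop on b7.
King squares — g1: attacked by Rf1; g2: attacked by Qg3; h2: attacked by Qg3.
Legal moves for Black: none.
In check with no legal moves → checkmate.

checkmate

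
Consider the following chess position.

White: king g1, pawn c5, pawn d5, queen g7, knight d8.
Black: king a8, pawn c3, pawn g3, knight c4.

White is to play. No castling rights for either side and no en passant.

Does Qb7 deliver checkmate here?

yes

After Qb7: black king on a8; in check: yes, from the white queen on b7.
King squares — a7: attacked by Qb7; b7: attacked by Nd8; b8: attacked by Qb7.
Black has no legal moves → checkmate.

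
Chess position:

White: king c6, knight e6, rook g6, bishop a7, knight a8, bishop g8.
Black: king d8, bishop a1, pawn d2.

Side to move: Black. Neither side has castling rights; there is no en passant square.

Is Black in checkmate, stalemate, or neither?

Black to move; black king on d8.
In check: yes, from the white knight on e6.
King squares — c7: attacked by Kc6; d7: attacked by Kc6; e7: available; c8: available; e8: available.
Legal moves for Black: Ke8, Kc8, Ke7.
Black is in check but has 3 legal moves → neither.

neither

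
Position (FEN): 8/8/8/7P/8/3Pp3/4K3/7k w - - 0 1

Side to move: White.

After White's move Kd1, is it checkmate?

After Kd1: black king on h1; in check: no.
Black is not in check, so this cannot be checkmate.

no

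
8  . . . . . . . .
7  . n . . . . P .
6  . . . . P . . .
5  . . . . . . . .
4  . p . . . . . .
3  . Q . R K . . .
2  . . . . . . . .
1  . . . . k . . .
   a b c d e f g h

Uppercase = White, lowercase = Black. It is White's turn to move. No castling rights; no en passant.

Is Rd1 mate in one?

After Rd1: black king on e1; in check: yes, from the white rook on d1.
King squares — d1: attacked by Qb3; f1: attacked by Rd1; d2: attacked by Rd1; e2: attacked by Ke3; f2: attacked by Ke3.
Black has no legal moves → checkmate.

yes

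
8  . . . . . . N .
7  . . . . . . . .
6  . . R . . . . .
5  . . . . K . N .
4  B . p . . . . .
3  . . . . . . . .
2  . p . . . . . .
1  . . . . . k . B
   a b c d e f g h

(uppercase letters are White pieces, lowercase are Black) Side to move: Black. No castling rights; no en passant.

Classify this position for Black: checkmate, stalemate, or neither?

neither

Black to move; black king on f1.
In check: no.
Legal moves for Black: Kf2, Ke2, Kg1, Ke1, c3, b1=Q, b1=R, b1=B, b1=N.
Black has 9 legal moves and is not in check → neither.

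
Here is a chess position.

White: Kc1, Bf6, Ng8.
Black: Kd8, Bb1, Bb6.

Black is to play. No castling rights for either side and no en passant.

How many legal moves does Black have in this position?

Black to move; king on d8.
In check: yes, from the white bishop on f6.
Legal moves: Ke8, Kc8, Kd7, Kc7.
Count: 4.

4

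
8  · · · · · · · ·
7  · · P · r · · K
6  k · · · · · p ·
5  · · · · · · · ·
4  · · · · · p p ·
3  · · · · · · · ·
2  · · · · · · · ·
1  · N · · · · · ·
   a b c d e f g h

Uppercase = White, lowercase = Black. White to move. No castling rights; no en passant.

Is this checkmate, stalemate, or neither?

White to move; white king on h7.
In check: yes, from the black rook on e7.
King squares — g6: available; h6: available; g7: attacked by Re7; g8: available; h8: available.
Legal moves for White: Kh8, Kg8, Kh6, Kxg6.
White is in check but has 4 legal moves → neither.

neither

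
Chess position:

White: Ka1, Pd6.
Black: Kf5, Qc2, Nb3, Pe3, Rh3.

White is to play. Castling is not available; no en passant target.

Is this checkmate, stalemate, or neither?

checkmate

White to move; white king on a1.
In check: yes, from the black knight on b3.
King squares — b1: attacked by Qc2; a2: attacked by Qc2; b2: attacked by Qc2.
Legal moves for White: none.
In check with no legal moves → checkmate.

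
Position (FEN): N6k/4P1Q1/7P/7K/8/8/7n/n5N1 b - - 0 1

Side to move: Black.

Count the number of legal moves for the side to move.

Black to move; king on h8.
In check: yes, from the white queen on g7.
Legal moves: none.
Count: 0.

0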